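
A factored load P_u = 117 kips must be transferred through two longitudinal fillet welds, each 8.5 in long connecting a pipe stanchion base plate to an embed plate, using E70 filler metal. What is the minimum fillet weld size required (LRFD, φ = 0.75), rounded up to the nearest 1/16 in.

w = 5/16 in

E70XX → F_EXX = 70 ksi.
Total weld length L = 17 in.
Required throat t_e = P_u / (φ × 0.6 F_EXX × L) = 117 / (0.75 × 0.6 × 70 × 17) = 0.2185 in.
Required leg w = t_e / 0.707 = 0.309 in → use 5/16 in.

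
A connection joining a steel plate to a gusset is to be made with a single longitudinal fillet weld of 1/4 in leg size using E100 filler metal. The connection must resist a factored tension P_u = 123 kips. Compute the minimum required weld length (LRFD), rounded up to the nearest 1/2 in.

E100XX → F_EXX = 100 ksi.
Throat t_e = 0.707 × 0.25 = 0.1767 in.
φr_n = 0.75 × 0.6 × 100 × 0.1767 = 7.954 kips/in.
L_req = P_u / φr_n = 123 / 7.954 = 15.46 in total.
Round up → use L = 15.5 in.

L = 15.5 in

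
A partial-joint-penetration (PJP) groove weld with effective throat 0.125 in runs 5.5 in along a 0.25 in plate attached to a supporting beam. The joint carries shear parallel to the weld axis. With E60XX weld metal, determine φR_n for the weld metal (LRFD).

E60XX → F_EXX = 60 ksi.
Effective throat (given) t_e = 0.125 in.
A_we = 0.125 × 5.5 = 0.6875 in².
F_nw = 0.6 F_EXX = 36 ksi.
φR_n = 0.75 × 36 × 0.6875 = 18.56 kip.

φR_n ≈ 18.6 kip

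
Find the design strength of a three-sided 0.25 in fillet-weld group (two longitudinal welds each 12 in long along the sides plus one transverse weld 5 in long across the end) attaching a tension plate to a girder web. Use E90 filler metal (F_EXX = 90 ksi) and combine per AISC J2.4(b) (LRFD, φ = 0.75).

t_e = 0.707 × 0.25 = 0.1767 in.
R_nwl = 0.6 × 90 × 0.1767 × 24 = 229.1 kips (longitudinal, 2 welds).
R_nwt = 0.6 × 90 × 0.1767 × 5 = 47.72 kips (transverse, base value).
(i) R_nwl + R_nwt = 276.8 kips; (ii) 0.85 R_nwl + 1.5 R_nwt = 266.3 kips.
R_n = max = 276.8 kips [governs: (i)]; φR_n = 207.6 kips.

φR_n ≈ 208 kips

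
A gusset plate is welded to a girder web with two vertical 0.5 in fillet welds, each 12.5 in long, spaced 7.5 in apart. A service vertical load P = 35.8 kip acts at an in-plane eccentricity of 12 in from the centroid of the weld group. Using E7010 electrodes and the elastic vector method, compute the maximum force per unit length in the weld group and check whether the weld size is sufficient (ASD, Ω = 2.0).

f_max ≈ 5.5 kip/in; adequate

E70XX → F_EXX = 70 ksi.
Total weld length L_w = 25 in. Treat welds as unit-width lines.
Polar moment about centroid: J = 2[d³/12 + d(b/2)²] = 2[12.5³/12 + 12.5×3.75²] = 677.1 in³.
Direct shear f_v = P/L_w = 35.8 / 25 = 1.432 kip/in (vertical).
Torsion M = P·e = 35.8 × 12 = 429.6 kip·in.
Critical point at (x, y) = (3.75, 6.25) from centroid. f_tx = M·y/J = 3.966 kip/in; f_ty = M·x/J = 2.379 kip/in.
Resultant f_max = √[f_tx² + (f_v + f_ty)²] = √[3.966² + (1.432 + 2.379)²] = 5.5 kip/in.
Capacity per unit length: r_n/Ω = (1/2.0) × 0.6 × 70 × (0.707 × 0.5) = 7.423 kip/in.
5.5 ≤ 7.423 → adequate.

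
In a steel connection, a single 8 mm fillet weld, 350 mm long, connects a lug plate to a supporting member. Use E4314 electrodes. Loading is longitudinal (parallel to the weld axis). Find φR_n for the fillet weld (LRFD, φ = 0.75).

φR_n ≈ 383 kN

E43XX → F_EXX = 430 MPa.
Effective throat t_e = 0.707 × 8 = 5.656 mm.
Total length L = 350 mm; A_we = 5.656 × 350 = 1980 mm².
F_nw = 0.6 F_EXX = 0.6 × 430 = 258 MPa.
φR_n = 0.75 × 258 × 1980 × 10⁻³ = 383.1 kN.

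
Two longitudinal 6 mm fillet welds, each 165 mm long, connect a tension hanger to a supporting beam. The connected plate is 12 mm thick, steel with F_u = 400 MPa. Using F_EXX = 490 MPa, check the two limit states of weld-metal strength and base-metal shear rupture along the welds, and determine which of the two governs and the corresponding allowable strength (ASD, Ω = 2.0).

R_n/Ω ≈ 206 kN (weld metal governs)

t_e = 0.707 × 6 = 4.242 mm; L = 330 mm.
Weld metal: R_n/Ω = (1/2.0) × 0.6 × 490 × 4.242 × 330 × 10⁻³ = 205.8 kN.
Base metal (shear rupture): R_n/Ω = (1/2.0) × 0.6 × 400 × 12 × 330 × 10⁻³ = 475.2 kN.
Governing: weld metal.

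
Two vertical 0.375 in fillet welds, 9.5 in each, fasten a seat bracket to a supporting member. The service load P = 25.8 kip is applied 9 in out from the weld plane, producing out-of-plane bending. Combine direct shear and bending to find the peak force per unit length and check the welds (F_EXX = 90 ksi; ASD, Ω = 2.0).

L_w = 2 × 9.5 = 19 in; section modulus (unit throat) S = 2 × L²/6 = 30.08 in².
Direct shear f_v = P/L_w = 25.8/19 = 1.358 kip/in.
Moment M = P × e = 25.8 × 9 = 232.2 kip·in; bending f_b = M/S = 7.719 kip/in.
f_max = √(f_v² + f_b²) = √(1.358² + 7.719²) = 7.837 kip/in.
r_n/Ω = (1/2.0) × 0.6 × 90 × (0.707 × 0.375) = 7.158 kip/in → NOT adequate.

f_max ≈ 7.84 kip/in; NOT adequate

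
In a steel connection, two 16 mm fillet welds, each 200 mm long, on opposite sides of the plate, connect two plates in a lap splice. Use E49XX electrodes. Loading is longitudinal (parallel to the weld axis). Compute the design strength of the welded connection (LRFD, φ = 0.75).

φR_n ≈ 998 kN

E49XX → F_EXX = 490 MPa.
Effective throat t_e = 0.707 × 16 = 11.31 mm.
Total length L = 400 mm; A_we = 11.31 × 400 = 4525 mm².
F_nw = 0.6 F_EXX = 0.6 × 490 = 294 MPa.
φR_n = 0.75 × 294 × 4525 × 10⁻³ = 997.7 kN.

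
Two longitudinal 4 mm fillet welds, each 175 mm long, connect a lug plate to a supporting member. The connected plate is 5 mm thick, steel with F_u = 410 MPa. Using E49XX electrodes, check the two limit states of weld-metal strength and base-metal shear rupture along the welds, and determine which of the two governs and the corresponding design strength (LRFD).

φR_n ≈ 218 kN (weld metal governs)

E49XX → F_EXX = 490 MPa.
t_e = 0.707 × 4 = 2.828 mm; L = 350 mm.
Weld metal: φR_n = 0.75 × 0.6 × 490 × 2.828 × 350 × 10⁻³ = 218.3 kN.
Base metal (shear rupture): φR_n = 0.75 × 0.6 × 410 × 5 × 350 × 10⁻³ = 322.9 kN.
Governing: weld metal.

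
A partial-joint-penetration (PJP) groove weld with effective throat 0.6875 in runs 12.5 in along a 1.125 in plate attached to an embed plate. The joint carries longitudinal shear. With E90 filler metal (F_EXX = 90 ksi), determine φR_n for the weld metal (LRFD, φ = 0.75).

Effective throat (given) t_e = 0.6875 in.
A_we = 0.6875 × 12.5 = 8.594 in².
F_nw = 0.6 F_EXX = 54 ksi.
φR_n = 0.75 × 54 × 8.594 = 348 kips.

φR_n ≈ 348 kips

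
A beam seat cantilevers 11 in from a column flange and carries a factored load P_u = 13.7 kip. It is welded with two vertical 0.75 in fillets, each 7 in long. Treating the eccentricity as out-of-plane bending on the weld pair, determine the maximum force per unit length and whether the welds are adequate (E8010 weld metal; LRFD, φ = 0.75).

f_max ≈ 9.28 kip/in; adequate

E80XX → F_EXX = 80 ksi.
L_w = 2 × 7 = 14 in; section modulus (unit throat) S = 2 × L²/6 = 16.33 in².
Direct shear f_v = P/L_w = 13.7/14 = 0.9786 kip/in.
Moment M = P × e = 13.7 × 11 = 150.7 kip·in; bending f_b = M/S = 9.227 kip/in.
f_max = √(f_v² + f_b²) = √(0.9786² + 9.227²) = 9.278 kip/in.
φr_n = 0.75 × 0.6 × 80 × (0.707 × 0.75) = 19.09 kip/in → adequate.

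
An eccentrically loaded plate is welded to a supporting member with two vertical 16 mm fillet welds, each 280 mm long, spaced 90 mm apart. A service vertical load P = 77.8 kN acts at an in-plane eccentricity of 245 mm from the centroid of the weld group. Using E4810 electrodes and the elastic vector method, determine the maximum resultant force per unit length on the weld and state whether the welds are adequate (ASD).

E48XX → F_EXX = 480 MPa.
Total weld length L_w = 560 mm. Treat welds as unit-width lines.
Polar moment about centroid: J = 2[d³/12 + d(b/2)²] = 2[280³/12 + 280×45²] = 4793000 mm³.
Direct shear f_v = P/L_w = 77.8×10³ / 560 = 138.9 N/mm (vertical).
Torsion M = P·e = 77.8×10³ × 245 = 19061000 N·mm.
Critical point at (x, y) = (45, 140) from centroid. f_tx = M·y/J = 556.8 N/mm; f_ty = M·x/J = 179 N/mm.
Resultant f_max = √[f_tx² + (f_v + f_ty)²] = √[556.8² + (138.9 + 179)²] = 641.2 N/mm.
Capacity per unit length: r_n/Ω = (1/2.0) × 0.6 × 480 × (0.707 × 16) = 1629 N/mm.
641.2 ≤ 1629 → adequate.

f_max ≈ 641 N/mm; adequate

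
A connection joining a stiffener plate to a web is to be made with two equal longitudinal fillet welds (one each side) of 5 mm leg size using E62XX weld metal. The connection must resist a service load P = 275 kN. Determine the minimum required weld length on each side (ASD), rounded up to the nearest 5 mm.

E62XX → F_EXX = 620 MPa.
Throat t_e = 0.707 × 5 = 3.535 mm.
r_n/Ω = (0.6 × 620 × 3.535) / 2.0 = 657.5 N/mm = 0.6575 kN/mm.
L_req = P / (r_n/Ω) = 275 / 0.6575 = 418.2 mm total.
Per side: 418.2 / 2 = 209.1 mm.
Round up → use L = 210 mm on each side.

L = 210 mm on each side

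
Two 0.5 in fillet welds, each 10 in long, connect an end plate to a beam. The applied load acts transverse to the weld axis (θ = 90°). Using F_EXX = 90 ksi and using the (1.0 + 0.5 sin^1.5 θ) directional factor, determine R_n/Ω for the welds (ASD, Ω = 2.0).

t_e = 0.707 × 0.5 = 0.3535 in; A_we = 0.3535 × 20 = 7.07 in².
Directional factor: 1.0 + 0.5 sin^1.5(90°) = 1.5.
F_nw = 0.6 × 90 × 1.5 = 81 ksi.
R_n/Ω = (81 × 7.07) / 2.0 = 286.3 kip.

R_n/Ω ≈ 286 kip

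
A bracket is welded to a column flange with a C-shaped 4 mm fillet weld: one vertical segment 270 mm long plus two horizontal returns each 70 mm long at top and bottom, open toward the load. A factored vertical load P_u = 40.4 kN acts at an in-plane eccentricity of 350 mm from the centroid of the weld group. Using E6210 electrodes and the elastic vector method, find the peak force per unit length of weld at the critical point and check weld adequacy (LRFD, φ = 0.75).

f_max ≈ 523 N/mm; adequate

E62XX → F_EXX = 620 MPa.
Total weld length L_w = 410 mm. Treat welds as unit-width lines.
Centroid: x̄ = 2×70×35 / 410 = 11.95 mm from the vertical weld.
Polar moment about centroid: J = I_x + I_y = [270³/12 + 2×70×135²] + [270×11.95² + 2(70³/12 + 70×23.05²)] = 4362000 mm³.
Direct shear f_v = P/L_w = 40.4×10³ / 410 = 98.54 N/mm (vertical).
Torsion M = P·e = 40.4×10³ × 350 = 14140000 N·mm.
Critical point at (x, y) = (58.05, 135) from centroid. f_tx = M·y/J = 437.6 N/mm; f_ty = M·x/J = 188.2 N/mm.
Resultant f_max = √[f_tx² + (f_v + f_ty)²] = √[437.6² + (98.54 + 188.2)²] = 523.2 N/mm.
Capacity per unit length: φr_n = 0.75 × 0.6 × 620 × (0.707 × 4) = 789 N/mm.
523.2 ≤ 789 → adequate.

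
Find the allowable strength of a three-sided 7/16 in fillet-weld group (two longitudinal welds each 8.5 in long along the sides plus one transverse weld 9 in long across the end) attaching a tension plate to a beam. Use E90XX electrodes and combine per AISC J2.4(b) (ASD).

R_n/Ω ≈ 233 kips

E90XX → F_EXX = 90 ksi.
t_e = 0.707 × 0.4375 = 0.3093 in.
R_nwl = 0.6 × 90 × 0.3093 × 17 = 283.9 kips (longitudinal, 2 welds).
R_nwt = 0.6 × 90 × 0.3093 × 9 = 150.3 kips (transverse, base value).
(i) R_nwl + R_nwt = 434.3 kips; (ii) 0.85 R_nwl + 1.5 R_nwt = 466.8 kips.
R_n = max = 466.8 kips [governs: (ii)]; R_n/Ω = 233.4 kips.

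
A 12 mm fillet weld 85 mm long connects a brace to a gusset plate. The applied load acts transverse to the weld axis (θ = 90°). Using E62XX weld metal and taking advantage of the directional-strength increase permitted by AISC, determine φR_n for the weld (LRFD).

E62XX → F_EXX = 620 MPa.
t_e = 0.707 × 12 = 8.484 mm; A_we = 8.484 × 85 = 721.1 mm².
Directional factor: 1.0 + 0.5 sin^1.5(90°) = 1.5.
F_nw = 0.6 × 620 × 1.5 = 558 MPa.
φR_n = 0.75 × 558 × 721.1 × 10⁻³ = 301.8 kN.

φR_n ≈ 302 kN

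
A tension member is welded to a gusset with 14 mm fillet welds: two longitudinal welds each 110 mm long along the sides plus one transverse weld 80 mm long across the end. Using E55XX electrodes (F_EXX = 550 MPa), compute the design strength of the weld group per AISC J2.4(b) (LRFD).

t_e = 0.707 × 14 = 9.898 mm.
R_nwl = 0.6 × 550 × 9.898 × 220 × 10⁻³ = 718.6 kN (longitudinal, 2 welds).
R_nwt = 0.6 × 550 × 9.898 × 80 × 10⁻³ = 261.3 kN (transverse, base value).
(i) R_nwl + R_nwt = 979.9 kN; (ii) 0.85 R_nwl + 1.5 R_nwt = 1003 kN.
R_n = max = 1003 kN [governs: (ii)]; φR_n = 752.1 kN.

φR_n ≈ 752 kN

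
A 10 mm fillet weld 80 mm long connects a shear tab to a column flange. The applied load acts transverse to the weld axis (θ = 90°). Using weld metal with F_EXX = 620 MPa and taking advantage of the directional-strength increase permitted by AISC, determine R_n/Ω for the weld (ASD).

R_n/Ω ≈ 158 kN

t_e = 0.707 × 10 = 7.07 mm; A_we = 7.07 × 80 = 565.6 mm².
Directional factor: 1.0 + 0.5 sin^1.5(90°) = 1.5.
F_nw = 0.6 × 620 × 1.5 = 558 MPa.
R_n/Ω = (558 × 565.6) / 2.0 × 10⁻³ = 157.8 kN.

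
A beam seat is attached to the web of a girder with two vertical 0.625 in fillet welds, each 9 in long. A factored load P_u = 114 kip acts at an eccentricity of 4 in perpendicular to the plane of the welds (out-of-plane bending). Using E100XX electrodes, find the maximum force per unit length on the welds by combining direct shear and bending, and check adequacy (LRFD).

f_max ≈ 18 kip/in; adequate

E100XX → F_EXX = 100 ksi.
L_w = 2 × 9 = 18 in; section modulus (unit throat) S = 2 × L²/6 = 27 in².
Direct shear f_v = P/L_w = 114/18 = 6.333 kip/in.
Moment M = P × e = 114 × 4 = 456 kip·in; bending f_b = M/S = 16.89 kip/in.
f_max = √(f_v² + f_b²) = √(6.333² + 16.89²) = 18.04 kip/in.
φr_n = 0.75 × 0.6 × 100 × (0.707 × 0.625) = 19.88 kip/in → adequate.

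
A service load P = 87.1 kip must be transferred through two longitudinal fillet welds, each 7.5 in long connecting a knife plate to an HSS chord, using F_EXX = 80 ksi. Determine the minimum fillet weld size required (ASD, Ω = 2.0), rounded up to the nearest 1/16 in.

w = 3/8 in

Total weld length L = 15 in.
Required throat t_e = P × Ω / (0.6 F_EXX × L) = 87.1 × 2.0 / (0.6 × 80 × 15) = 0.2419 in.
Required leg w = t_e / 0.707 = 0.3422 in → use 3/8 in.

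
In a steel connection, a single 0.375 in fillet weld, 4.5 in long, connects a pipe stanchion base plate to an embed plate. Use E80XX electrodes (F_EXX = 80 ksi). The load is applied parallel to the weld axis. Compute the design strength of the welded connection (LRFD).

Effective throat t_e = 0.707 × 0.375 = 0.2651 in.
Total length L = 4.5 in; A_we = 0.2651 × 4.5 = 1.193 in².
F_nw = 0.6 F_EXX = 0.6 × 80 = 48 ksi.
φR_n = 0.75 × 48 × 1.193 = 42.95 kip.

φR_n ≈ 43 kip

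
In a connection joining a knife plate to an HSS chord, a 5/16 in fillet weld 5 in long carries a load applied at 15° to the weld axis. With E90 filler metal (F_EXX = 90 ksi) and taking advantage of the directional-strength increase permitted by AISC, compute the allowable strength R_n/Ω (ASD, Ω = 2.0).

R_n/Ω ≈ 31.8 kips

t_e = 0.707 × 0.3125 = 0.2209 in; A_we = 0.2209 × 5 = 1.105 in².
Directional factor: 1.0 + 0.5 sin^1.5(15°) = 1.066.
F_nw = 0.6 × 90 × 1.066 = 57.56 ksi.
R_n/Ω = (57.56 × 1.105) / 2.0 = 31.79 kips.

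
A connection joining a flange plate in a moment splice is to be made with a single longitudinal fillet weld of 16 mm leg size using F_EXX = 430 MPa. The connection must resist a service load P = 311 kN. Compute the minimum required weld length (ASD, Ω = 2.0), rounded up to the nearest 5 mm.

Throat t_e = 0.707 × 16 = 11.31 mm.
r_n/Ω = (0.6 × 430 × 11.31) / 2.0 = 1459 N/mm = 1.459 kN/mm.
L_req = P / (r_n/Ω) = 311 / 1.459 = 213.1 mm total.
Round up → use L = 215 mm.

L = 215 mm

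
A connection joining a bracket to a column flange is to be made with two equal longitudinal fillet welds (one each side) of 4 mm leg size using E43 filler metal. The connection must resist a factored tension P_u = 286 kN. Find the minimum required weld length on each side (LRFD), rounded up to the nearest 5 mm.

E43XX → F_EXX = 430 MPa.
Throat t_e = 0.707 × 4 = 2.828 mm.
φr_n = 0.75 × 0.6 × 430 × 2.828 × 10⁻³ = 0.5472 kN/mm.
L_req = P_u / φr_n = 286 / 0.5472 = 522.6 mm total.
Per side: 522.6 / 2 = 261.3 mm.
Round up → use L = 265 mm on each side.

L = 265 mm on each side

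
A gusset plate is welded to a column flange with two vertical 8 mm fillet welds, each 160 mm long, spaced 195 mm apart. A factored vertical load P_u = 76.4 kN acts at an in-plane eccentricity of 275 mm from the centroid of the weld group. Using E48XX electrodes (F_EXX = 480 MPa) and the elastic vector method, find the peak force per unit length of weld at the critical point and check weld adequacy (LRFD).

Total weld length L_w = 320 mm. Treat welds as unit-width lines.
Polar moment about centroid: J = 2[d³/12 + d(b/2)²] = 2[160³/12 + 160×97.5²] = 3725000 mm³.
Direct shear f_v = P/L_w = 76.4×10³ / 320 = 238.8 N/mm (vertical).
Torsion M = P·e = 76.4×10³ × 275 = 21010000 N·mm.
Critical point at (x, y) = (97.5, 80) from centroid. f_tx = M·y/J = 451.3 N/mm; f_ty = M·x/J = 550 N/mm.
Resultant f_max = √[f_tx² + (f_v + f_ty)²] = √[451.3² + (238.8 + 550)²] = 908.7 N/mm.
Capacity per unit length: φr_n = 0.75 × 0.6 × 480 × (0.707 × 8) = 1222 N/mm.
908.7 ≤ 1222 → adequate.

f_max ≈ 909 N/mm; adequate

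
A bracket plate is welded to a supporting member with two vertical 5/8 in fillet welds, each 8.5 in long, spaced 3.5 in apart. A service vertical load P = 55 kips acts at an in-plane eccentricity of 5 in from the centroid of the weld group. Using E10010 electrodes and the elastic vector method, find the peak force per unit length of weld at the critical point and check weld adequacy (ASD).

E100XX → F_EXX = 100 ksi.
Total weld length L_w = 17 in. Treat welds as unit-width lines.
Polar moment about centroid: J = 2[d³/12 + d(b/2)²] = 2[8.5³/12 + 8.5×1.75²] = 154.4 in³.
Direct shear f_v = P/L_w = 55 / 17 = 3.235 kip/in (vertical).
Torsion M = P·e = 55 × 5 = 275 kip·in.
Critical point at (x, y) = (1.75, 4.25) from centroid. f_tx = M·y/J = 7.569 kip/in; f_ty = M·x/J = 3.117 kip/in.
Resultant f_max = √[f_tx² + (f_v + f_ty)²] = √[7.569² + (3.235 + 3.117)²] = 9.881 kip/in.
Capacity per unit length: r_n/Ω = (1/2.0) × 0.6 × 100 × (0.707 × 0.625) = 13.26 kip/in.
9.881 ≤ 13.26 → adequate.

f_max ≈ 9.88 kip/in; adequate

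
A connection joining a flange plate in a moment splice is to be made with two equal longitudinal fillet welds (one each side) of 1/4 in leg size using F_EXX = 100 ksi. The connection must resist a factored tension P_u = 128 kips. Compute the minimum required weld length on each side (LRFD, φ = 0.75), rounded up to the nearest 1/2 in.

Throat t_e = 0.707 × 0.25 = 0.1767 in.
φr_n = 0.75 × 0.6 × 100 × 0.1767 = 7.954 kips/in.
L_req = P_u / φr_n = 128 / 7.954 = 16.09 in total.
Per side: 16.09 / 2 = 8.047 in.
Round up → use L = 8.5 in on each side.

L = 8.5 in on each side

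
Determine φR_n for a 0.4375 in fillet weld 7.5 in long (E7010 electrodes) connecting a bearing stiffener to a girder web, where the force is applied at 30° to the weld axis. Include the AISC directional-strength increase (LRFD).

φR_n ≈ 86 kips

E70XX → F_EXX = 70 ksi.
t_e = 0.707 × 0.4375 = 0.3093 in; A_we = 0.3093 × 7.5 = 2.32 in².
Directional factor: 1.0 + 0.5 sin^1.5(30°) = 1.177.
F_nw = 0.6 × 70 × 1.177 = 49.42 ksi.
φR_n = 0.75 × 49.42 × 2.32 = 85.99 kips.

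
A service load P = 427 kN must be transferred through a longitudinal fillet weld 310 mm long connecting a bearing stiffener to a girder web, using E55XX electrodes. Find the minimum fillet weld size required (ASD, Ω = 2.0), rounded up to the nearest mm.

w = 12 mm

E55XX → F_EXX = 550 MPa.
Total weld length L = 310 mm.
Required throat t_e = P × Ω / (0.6 F_EXX × L) = 427 × 2.0 / (0.6 × 550 × 310 × 10⁻³) = 8.348 mm.
Required leg w = t_e / 0.707 = 11.81 mm → use 12 mm.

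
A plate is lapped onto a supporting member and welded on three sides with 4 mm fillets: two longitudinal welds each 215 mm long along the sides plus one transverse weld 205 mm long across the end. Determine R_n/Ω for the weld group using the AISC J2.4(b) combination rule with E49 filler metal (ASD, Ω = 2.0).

R_n/Ω ≈ 280 kN

E49XX → F_EXX = 490 MPa.
t_e = 0.707 × 4 = 2.828 mm.
R_nwl = 0.6 × 490 × 2.828 × 430 × 10⁻³ = 357.5 kN (longitudinal, 2 welds).
R_nwt = 0.6 × 490 × 2.828 × 205 × 10⁻³ = 170.4 kN (transverse, base value).
(i) R_nwl + R_nwt = 528 kN; (ii) 0.85 R_nwl + 1.5 R_nwt = 559.6 kN.
R_n = max = 559.6 kN [governs: (ii)]; R_n/Ω = 279.8 kN.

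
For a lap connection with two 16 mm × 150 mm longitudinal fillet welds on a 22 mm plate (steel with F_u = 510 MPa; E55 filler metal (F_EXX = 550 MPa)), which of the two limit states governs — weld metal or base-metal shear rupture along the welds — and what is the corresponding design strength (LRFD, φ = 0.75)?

φR_n ≈ 840 kN (weld metal governs)

t_e = 0.707 × 16 = 11.31 mm; L = 300 mm.
Weld metal: φR_n = 0.75 × 0.6 × 550 × 11.31 × 300 × 10⁻³ = 839.9 kN.
Base metal (shear rupture): φR_n = 0.75 × 0.6 × 510 × 22 × 300 × 10⁻³ = 1515 kN.
Governing: weld metal.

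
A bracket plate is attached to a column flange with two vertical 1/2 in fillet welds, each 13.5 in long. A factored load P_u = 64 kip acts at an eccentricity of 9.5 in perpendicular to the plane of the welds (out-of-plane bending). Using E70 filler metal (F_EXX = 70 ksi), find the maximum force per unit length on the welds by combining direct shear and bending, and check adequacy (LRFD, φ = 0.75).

L_w = 2 × 13.5 = 27 in; section modulus (unit throat) S = 2 × L²/6 = 60.75 in².
Direct shear f_v = P/L_w = 64/27 = 2.37 kip/in.
Moment M = P × e = 64 × 9.5 = 608 kip·in; bending f_b = M/S = 10.01 kip/in.
f_max = √(f_v² + f_b²) = √(2.37² + 10.01²) = 10.29 kip/in.
φr_n = 0.75 × 0.6 × 70 × (0.707 × 0.5) = 11.14 kip/in → adequate.

f_max ≈ 10.3 kip/in; adequate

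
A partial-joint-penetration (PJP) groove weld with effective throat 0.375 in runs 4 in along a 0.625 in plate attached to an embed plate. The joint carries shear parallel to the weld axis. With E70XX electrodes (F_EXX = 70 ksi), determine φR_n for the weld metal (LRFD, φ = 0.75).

Effective throat (given) t_e = 0.375 in.
A_we = 0.375 × 4 = 1.5 in².
F_nw = 0.6 F_EXX = 42 ksi.
φR_n = 0.75 × 42 × 1.5 = 47.25 kip.

φR_n ≈ 47.2 kip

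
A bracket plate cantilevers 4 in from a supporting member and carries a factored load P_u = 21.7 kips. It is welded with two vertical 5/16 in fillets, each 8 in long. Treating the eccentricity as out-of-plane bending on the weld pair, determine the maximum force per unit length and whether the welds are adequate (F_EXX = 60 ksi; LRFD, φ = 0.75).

f_max ≈ 4.29 kip/in; adequate

L_w = 2 × 8 = 16 in; section modulus (unit throat) S = 2 × L²/6 = 21.33 in².
Direct shear f_v = P/L_w = 21.7/16 = 1.356 kip/in.
Moment M = P × e = 21.7 × 4 = 86.8 kip·in; bending f_b = M/S = 4.069 kip/in.
f_max = √(f_v² + f_b²) = √(1.356² + 4.069²) = 4.289 kip/in.
φr_n = 0.75 × 0.6 × 60 × (0.707 × 0.3125) = 5.965 kip/in → adequate.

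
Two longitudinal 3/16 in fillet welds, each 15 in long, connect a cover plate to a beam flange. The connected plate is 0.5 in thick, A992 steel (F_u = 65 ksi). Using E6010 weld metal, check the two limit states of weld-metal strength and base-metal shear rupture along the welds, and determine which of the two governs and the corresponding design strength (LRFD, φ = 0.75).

φR_n ≈ 107 kips (weld metal governs)

E60XX → F_EXX = 60 ksi.
t_e = 0.707 × 0.1875 = 0.1326 in; L = 30 in.
Weld metal: φR_n = 0.75 × 0.6 × 60 × 0.1326 × 30 = 107.4 kips.
Base metal (shear rupture): φR_n = 0.75 × 0.6 × 65 × 0.5 × 30 = 438.8 kips.
Governing: weld metal.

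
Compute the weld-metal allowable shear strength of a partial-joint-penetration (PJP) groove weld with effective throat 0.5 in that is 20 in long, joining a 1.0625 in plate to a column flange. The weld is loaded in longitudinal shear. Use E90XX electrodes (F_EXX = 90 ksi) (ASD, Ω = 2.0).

R_n/Ω ≈ 270 kips

Effective throat (given) t_e = 0.5 in.
A_we = 0.5 × 20 = 10 in².
F_nw = 0.6 F_EXX = 54 ksi.
R_n/Ω = (54 × 10) / 2.0 = 270 kips.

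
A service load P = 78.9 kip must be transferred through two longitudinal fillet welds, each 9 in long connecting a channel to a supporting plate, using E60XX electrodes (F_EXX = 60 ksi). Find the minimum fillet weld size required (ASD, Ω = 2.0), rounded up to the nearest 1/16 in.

Total weld length L = 18 in.
Required throat t_e = P × Ω / (0.6 F_EXX × L) = 78.9 × 2.0 / (0.6 × 60 × 18) = 0.2435 in.
Required leg w = t_e / 0.707 = 0.3444 in → use 3/8 in.

w = 3/8 in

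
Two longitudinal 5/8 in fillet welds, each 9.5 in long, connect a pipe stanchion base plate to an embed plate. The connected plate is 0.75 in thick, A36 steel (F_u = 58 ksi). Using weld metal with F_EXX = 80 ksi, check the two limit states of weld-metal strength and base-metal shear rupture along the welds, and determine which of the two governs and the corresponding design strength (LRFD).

φR_n ≈ 302 kip (weld metal governs)

t_e = 0.707 × 0.625 = 0.4419 in; L = 19 in.
Weld metal: φR_n = 0.75 × 0.6 × 80 × 0.4419 × 19 = 302.2 kip.
Base metal (shear rupture): φR_n = 0.75 × 0.6 × 58 × 0.75 × 19 = 371.9 kip.
Governing: weld metal.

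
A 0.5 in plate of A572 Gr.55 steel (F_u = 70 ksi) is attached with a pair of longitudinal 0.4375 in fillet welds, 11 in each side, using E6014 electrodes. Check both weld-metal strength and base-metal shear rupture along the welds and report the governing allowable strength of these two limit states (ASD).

E60XX → F_EXX = 60 ksi.
t_e = 0.707 × 0.4375 = 0.3093 in; L = 22 in.
Weld metal: R_n/Ω = (1/2.0) × 0.6 × 60 × 0.3093 × 22 = 122.5 kip.
Base metal (shear rupture): R_n/Ω = (1/2.0) × 0.6 × 70 × 0.5 × 22 = 231 kip.
Governing: weld metal.

R_n/Ω ≈ 122 kip (weld metal governs)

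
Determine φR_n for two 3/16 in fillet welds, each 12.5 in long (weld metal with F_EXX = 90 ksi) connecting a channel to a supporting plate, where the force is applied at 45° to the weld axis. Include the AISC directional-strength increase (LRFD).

t_e = 0.707 × 0.1875 = 0.1326 in; A_we = 0.1326 × 25 = 3.314 in².
Directional factor: 1.0 + 0.5 sin^1.5(45°) = 1.297.
F_nw = 0.6 × 90 × 1.297 = 70.05 ksi.
φR_n = 0.75 × 70.05 × 3.314 = 174.1 kips.

φR_n ≈ 174 kips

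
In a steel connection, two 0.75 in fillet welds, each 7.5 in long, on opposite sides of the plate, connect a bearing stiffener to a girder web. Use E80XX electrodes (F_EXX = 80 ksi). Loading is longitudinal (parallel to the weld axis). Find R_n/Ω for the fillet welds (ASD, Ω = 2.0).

Effective throat t_e = 0.707 × 0.75 = 0.5302 in.
Total length L = 15 in; A_we = 0.5302 × 15 = 7.954 in².
F_nw = 0.6 F_EXX = 0.6 × 80 = 48 ksi.
R_n = 48 × 7.954 = 381.8 kips; R_n/Ω = 381.8/2.0 = 190.9 kips.

R_n/Ω ≈ 191 kips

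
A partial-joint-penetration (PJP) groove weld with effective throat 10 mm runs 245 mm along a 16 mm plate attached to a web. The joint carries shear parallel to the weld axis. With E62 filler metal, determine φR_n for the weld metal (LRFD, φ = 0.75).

φR_n ≈ 684 kN

E62XX → F_EXX = 620 MPa.
Effective throat (given) t_e = 10 mm.
A_we = 10 × 245 = 2450 mm².
F_nw = 0.6 F_EXX = 372 MPa.
φR_n = 0.75 × 372 × 2450 × 10⁻³ = 683.5 kN.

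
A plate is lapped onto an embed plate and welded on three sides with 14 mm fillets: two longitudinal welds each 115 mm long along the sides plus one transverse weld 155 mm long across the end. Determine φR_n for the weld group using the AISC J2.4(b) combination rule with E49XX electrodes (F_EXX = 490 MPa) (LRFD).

t_e = 0.707 × 14 = 9.898 mm.
R_nwl = 0.6 × 490 × 9.898 × 230 × 10⁻³ = 669.3 kN (longitudinal, 2 welds).
R_nwt = 0.6 × 490 × 9.898 × 155 × 10⁻³ = 451.1 kN (transverse, base value).
(i) R_nwl + R_nwt = 1120 kN; (ii) 0.85 R_nwl + 1.5 R_nwt = 1245 kN.
R_n = max = 1245 kN [governs: (ii)]; φR_n = 934.1 kN.

φR_n ≈ 934 kN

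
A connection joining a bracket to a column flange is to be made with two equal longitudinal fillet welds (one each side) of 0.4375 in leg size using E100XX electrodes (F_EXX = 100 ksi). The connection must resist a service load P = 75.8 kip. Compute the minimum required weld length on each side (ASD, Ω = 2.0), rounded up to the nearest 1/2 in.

L = 4.5 in on each side

Throat t_e = 0.707 × 0.4375 = 0.3093 in.
r_n/Ω = (0.6 × 100 × 0.3093) / 2.0 = 9.279 kip/in.
L_req = P / (r_n/Ω) = 75.8 / 9.279 = 8.169 in total.
Per side: 8.169 / 2 = 4.084 in.
Round up → use L = 4.5 in on each side.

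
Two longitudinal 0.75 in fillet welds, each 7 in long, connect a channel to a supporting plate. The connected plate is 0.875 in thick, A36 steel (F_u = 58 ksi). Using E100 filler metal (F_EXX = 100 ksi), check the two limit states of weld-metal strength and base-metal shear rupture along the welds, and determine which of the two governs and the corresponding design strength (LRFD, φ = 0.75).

t_e = 0.707 × 0.75 = 0.5302 in; L = 14 in.
Weld metal: φR_n = 0.75 × 0.6 × 100 × 0.5302 × 14 = 334.1 kip.
Base metal (shear rupture): φR_n = 0.75 × 0.6 × 58 × 0.875 × 14 = 319.7 kip.
Governing: base-metal shear rupture.

φR_n ≈ 320 kip (base-metal shear rupture governs)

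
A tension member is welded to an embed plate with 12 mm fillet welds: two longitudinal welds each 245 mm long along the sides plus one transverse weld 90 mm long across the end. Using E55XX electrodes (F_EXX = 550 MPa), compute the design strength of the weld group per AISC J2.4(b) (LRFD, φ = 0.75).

t_e = 0.707 × 12 = 8.484 mm.
R_nwl = 0.6 × 550 × 8.484 × 490 × 10⁻³ = 1372 kN (longitudinal, 2 welds).
R_nwt = 0.6 × 550 × 8.484 × 90 × 10⁻³ = 252 kN (transverse, base value).
(i) R_nwl + R_nwt = 1624 kN; (ii) 0.85 R_nwl + 1.5 R_nwt = 1544 kN.
R_n = max = 1624 kN [governs: (i)]; φR_n = 1218 kN.

φR_n ≈ 1220 kN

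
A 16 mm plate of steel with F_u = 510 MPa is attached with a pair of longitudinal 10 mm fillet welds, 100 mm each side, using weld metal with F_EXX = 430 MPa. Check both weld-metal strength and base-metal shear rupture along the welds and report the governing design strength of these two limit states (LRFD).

t_e = 0.707 × 10 = 7.07 mm; L = 200 mm.
Weld metal: φR_n = 0.75 × 0.6 × 430 × 7.07 × 200 × 10⁻³ = 273.6 kN.
Base metal (shear rupture): φR_n = 0.75 × 0.6 × 510 × 16 × 200 × 10⁻³ = 734.4 kN.
Governing: weld metal.

φR_n ≈ 274 kN (weld metal governs)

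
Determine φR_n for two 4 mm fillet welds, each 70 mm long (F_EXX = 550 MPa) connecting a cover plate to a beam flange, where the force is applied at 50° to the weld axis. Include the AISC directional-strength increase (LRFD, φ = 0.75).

t_e = 0.707 × 4 = 2.828 mm; A_we = 2.828 × 140 = 395.9 mm².
Directional factor: 1.0 + 0.5 sin^1.5(50°) = 1.335.
F_nw = 0.6 × 550 × 1.335 = 440.6 MPa.
φR_n = 0.75 × 440.6 × 395.9 × 10⁻³ = 130.8 kN.

φR_n ≈ 131 kN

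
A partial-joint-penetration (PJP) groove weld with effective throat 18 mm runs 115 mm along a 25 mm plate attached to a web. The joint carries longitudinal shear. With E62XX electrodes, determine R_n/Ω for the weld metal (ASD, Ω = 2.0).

R_n/Ω ≈ 385 kN

E62XX → F_EXX = 620 MPa.
Effective throat (given) t_e = 18 mm.
A_we = 18 × 115 = 2070 mm².
F_nw = 0.6 F_EXX = 372 MPa.
R_n/Ω = (372 × 2070) / 2.0 × 10⁻³ = 385 kN.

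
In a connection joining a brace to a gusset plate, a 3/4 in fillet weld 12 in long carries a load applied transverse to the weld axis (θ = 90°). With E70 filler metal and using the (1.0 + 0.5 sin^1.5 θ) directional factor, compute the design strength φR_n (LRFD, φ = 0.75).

E70XX → F_EXX = 70 ksi.
t_e = 0.707 × 0.75 = 0.5302 in; A_we = 0.5302 × 12 = 6.363 in².
Directional factor: 1.0 + 0.5 sin^1.5(90°) = 1.5.
F_nw = 0.6 × 70 × 1.5 = 63 ksi.
φR_n = 0.75 × 63 × 6.363 = 300.7 kips.

φR_n ≈ 301 kips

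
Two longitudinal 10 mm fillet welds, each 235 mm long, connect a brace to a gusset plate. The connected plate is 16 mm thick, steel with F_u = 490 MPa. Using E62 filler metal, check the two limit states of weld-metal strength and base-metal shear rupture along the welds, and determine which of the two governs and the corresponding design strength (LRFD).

φR_n ≈ 927 kN (weld metal governs)

E62XX → F_EXX = 620 MPa.
t_e = 0.707 × 10 = 7.07 mm; L = 470 mm.
Weld metal: φR_n = 0.75 × 0.6 × 620 × 7.07 × 470 × 10⁻³ = 927.1 kN.
Base metal (shear rupture): φR_n = 0.75 × 0.6 × 490 × 16 × 470 × 10⁻³ = 1658 kN.
Governing: weld metal.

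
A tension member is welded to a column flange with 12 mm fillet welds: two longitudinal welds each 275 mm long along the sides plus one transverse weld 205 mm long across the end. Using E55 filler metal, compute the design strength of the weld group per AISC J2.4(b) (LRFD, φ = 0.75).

E55XX → F_EXX = 550 MPa.
t_e = 0.707 × 12 = 8.484 mm.
R_nwl = 0.6 × 550 × 8.484 × 550 × 10⁻³ = 1540 kN (longitudinal, 2 welds).
R_nwt = 0.6 × 550 × 8.484 × 205 × 10⁻³ = 573.9 kN (transverse, base value).
(i) R_nwl + R_nwt = 2114 kN; (ii) 0.85 R_nwl + 1.5 R_nwt = 2170 kN.
R_n = max = 2170 kN [governs: (ii)]; φR_n = 1627 kN.

φR_n ≈ 1630 kN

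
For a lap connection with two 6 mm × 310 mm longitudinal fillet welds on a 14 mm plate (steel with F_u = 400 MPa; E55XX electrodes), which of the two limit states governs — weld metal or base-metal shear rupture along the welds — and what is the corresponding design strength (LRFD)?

E55XX → F_EXX = 550 MPa.
t_e = 0.707 × 6 = 4.242 mm; L = 620 mm.
Weld metal: φR_n = 0.75 × 0.6 × 550 × 4.242 × 620 × 10⁻³ = 650.9 kN.
Base metal (shear rupture): φR_n = 0.75 × 0.6 × 400 × 14 × 620 × 10⁻³ = 1562 kN.
Governing: weld metal.

φR_n ≈ 651 kN (weld metal governs)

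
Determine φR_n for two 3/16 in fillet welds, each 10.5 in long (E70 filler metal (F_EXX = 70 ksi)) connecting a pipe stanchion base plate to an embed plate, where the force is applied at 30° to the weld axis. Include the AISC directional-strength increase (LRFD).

φR_n ≈ 103 kip

t_e = 0.707 × 0.1875 = 0.1326 in; A_we = 0.1326 × 21 = 2.784 in².
Directional factor: 1.0 + 0.5 sin^1.5(30°) = 1.177.
F_nw = 0.6 × 70 × 1.177 = 49.42 ksi.
φR_n = 0.75 × 49.42 × 2.784 = 103.2 kip.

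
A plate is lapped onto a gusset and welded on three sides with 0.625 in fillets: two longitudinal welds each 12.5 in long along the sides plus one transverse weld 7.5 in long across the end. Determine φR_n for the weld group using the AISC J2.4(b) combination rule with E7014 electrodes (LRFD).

E70XX → F_EXX = 70 ksi.
t_e = 0.707 × 0.625 = 0.4419 in.
R_nwl = 0.6 × 70 × 0.4419 × 25 = 464 kips (longitudinal, 2 welds).
R_nwt = 0.6 × 70 × 0.4419 × 7.5 = 139.2 kips (transverse, base value).
(i) R_nwl + R_nwt = 603.2 kips; (ii) 0.85 R_nwl + 1.5 R_nwt = 603.2 kips.
R_n = max = 603.2 kips [governs: (ii)]; φR_n = 452.4 kips.

φR_n ≈ 452 kips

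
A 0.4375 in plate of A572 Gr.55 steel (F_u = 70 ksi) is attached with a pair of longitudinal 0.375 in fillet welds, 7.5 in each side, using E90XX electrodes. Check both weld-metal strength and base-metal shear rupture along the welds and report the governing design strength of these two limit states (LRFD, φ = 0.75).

E90XX → F_EXX = 90 ksi.
t_e = 0.707 × 0.375 = 0.2651 in; L = 15 in.
Weld metal: φR_n = 0.75 × 0.6 × 90 × 0.2651 × 15 = 161.1 kips.
Base metal (shear rupture): φR_n = 0.75 × 0.6 × 70 × 0.4375 × 15 = 206.7 kips.
Governing: weld metal.

φR_n ≈ 161 kips (weld metal governs)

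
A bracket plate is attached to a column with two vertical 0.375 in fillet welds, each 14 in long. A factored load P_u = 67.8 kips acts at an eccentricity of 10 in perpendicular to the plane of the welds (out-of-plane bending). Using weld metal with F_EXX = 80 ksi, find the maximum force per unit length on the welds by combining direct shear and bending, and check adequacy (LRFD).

L_w = 2 × 14 = 28 in; section modulus (unit throat) S = 2 × L²/6 = 65.33 in².
Direct shear f_v = P/L_w = 67.8/28 = 2.421 kip/in.
Moment M = P × e = 67.8 × 10 = 678 kip·in; bending f_b = M/S = 10.38 kip/in.
f_max = √(f_v² + f_b²) = √(2.421² + 10.38²) = 10.66 kip/in.
φr_n = 0.75 × 0.6 × 80 × (0.707 × 0.375) = 9.544 kip/in → NOT adequate.

f_max ≈ 10.7 kip/in; NOT adequate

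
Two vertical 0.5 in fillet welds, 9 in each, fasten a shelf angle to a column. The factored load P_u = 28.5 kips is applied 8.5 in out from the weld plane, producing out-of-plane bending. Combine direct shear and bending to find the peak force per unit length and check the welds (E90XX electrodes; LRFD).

E90XX → F_EXX = 90 ksi.
L_w = 2 × 9 = 18 in; section modulus (unit throat) S = 2 × L²/6 = 27 in².
Direct shear f_v = P/L_w = 28.5/18 = 1.583 kip/in.
Moment M = P × e = 28.5 × 8.5 = 242.25 kip·in; bending f_b = M/S = 8.972 kip/in.
f_max = √(f_v² + f_b²) = √(1.583² + 8.972²) = 9.111 kip/in.
φr_n = 0.75 × 0.6 × 90 × (0.707 × 0.5) = 14.32 kip/in → adequate.

f_max ≈ 9.11 kip/in; adequate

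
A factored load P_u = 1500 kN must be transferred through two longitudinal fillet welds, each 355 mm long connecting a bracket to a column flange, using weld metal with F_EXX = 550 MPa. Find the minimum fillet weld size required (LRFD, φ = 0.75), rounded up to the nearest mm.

Total weld length L = 710 mm.
Required throat t_e = P_u / (φ × 0.6 F_EXX × L) = 1500 / (0.75 × 0.6 × 550 × 710 × 10⁻³) = 8.536 mm.
Required leg w = t_e / 0.707 = 12.07 mm → use 13 mm.

w = 13 mm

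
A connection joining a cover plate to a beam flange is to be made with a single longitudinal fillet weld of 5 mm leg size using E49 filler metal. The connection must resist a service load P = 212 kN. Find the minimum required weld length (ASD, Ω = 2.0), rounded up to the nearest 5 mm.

E49XX → F_EXX = 490 MPa.
Throat t_e = 0.707 × 5 = 3.535 mm.
r_n/Ω = (0.6 × 490 × 3.535) / 2.0 = 519.6 N/mm = 0.5196 kN/mm.
L_req = P / (r_n/Ω) = 212 / 0.5196 = 408 mm total.
Round up → use L = 410 mm.

L = 410 mm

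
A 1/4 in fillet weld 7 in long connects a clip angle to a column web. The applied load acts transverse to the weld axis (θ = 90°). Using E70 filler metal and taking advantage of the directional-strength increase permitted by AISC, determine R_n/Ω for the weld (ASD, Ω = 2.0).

R_n/Ω ≈ 39 kips

E70XX → F_EXX = 70 ksi.
t_e = 0.707 × 0.25 = 0.1767 in; A_we = 0.1767 × 7 = 1.237 in².
Directional factor: 1.0 + 0.5 sin^1.5(90°) = 1.5.
F_nw = 0.6 × 70 × 1.5 = 63 ksi.
R_n/Ω = (63 × 1.237) / 2.0 = 38.97 kips.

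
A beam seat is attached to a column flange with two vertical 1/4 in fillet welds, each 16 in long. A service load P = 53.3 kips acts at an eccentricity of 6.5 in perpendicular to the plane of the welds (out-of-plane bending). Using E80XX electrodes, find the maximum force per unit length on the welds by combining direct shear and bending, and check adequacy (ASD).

E80XX → F_EXX = 80 ksi.
L_w = 2 × 16 = 32 in; section modulus (unit throat) S = 2 × L²/6 = 85.33 in².
Direct shear f_v = P/L_w = 53.3/32 = 1.666 kip/in.
Moment M = P × e = 53.3 × 6.5 = 346.45 kip·in; bending f_b = M/S = 4.06 kip/in.
f_max = √(f_v² + f_b²) = √(1.666² + 4.06²) = 4.388 kip/in.
r_n/Ω = (1/2.0) × 0.6 × 80 × (0.707 × 0.25) = 4.242 kip/in → NOT adequate.

f_max ≈ 4.39 kip/in; NOT adequate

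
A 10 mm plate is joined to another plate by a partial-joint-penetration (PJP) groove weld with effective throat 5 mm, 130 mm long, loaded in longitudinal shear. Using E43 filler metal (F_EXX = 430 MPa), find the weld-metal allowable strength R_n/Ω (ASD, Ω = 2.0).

Effective throat (given) t_e = 5 mm.
A_we = 5 × 130 = 650 mm².
F_nw = 0.6 F_EXX = 258 MPa.
R_n/Ω = (258 × 650) / 2.0 × 10⁻³ = 83.85 kN.

R_n/Ω ≈ 83.9 kN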